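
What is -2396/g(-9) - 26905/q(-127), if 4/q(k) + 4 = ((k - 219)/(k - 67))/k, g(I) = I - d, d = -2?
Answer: 9431042711/344932 ≈ 27342.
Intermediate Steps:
g(I) = 2 + I (g(I) = I - 1*(-2) = I + 2 = 2 + I)
q(k) = 4/(-4 + (-219 + k)/(k*(-67 + k))) (q(k) = 4/(-4 + ((k - 219)/(k - 67))/k) = 4/(-4 + ((-219 + k)/(-67 + k))/k) = 4/(-4 + (-219 + k)/(k*(-67 + k))))
-2396/g(-9) - 26905/q(-127) = -2396/(2 - 9) - 26905*(-(219 - 269*(-127) + 4*(-127)²)/(508*(67 - 1*(-127)))) = -2396/(1*(-7)) - 26905*(-(219 + 34163 + 4*16129)/(508*(67 + 127))) = -2396/(-7) - 26905/(4*(-127)*194/(219 + 34163 + 64516)) = -2396*(-⅐) - 26905/(4*(-127)*194/98898) = 2396/7 - 26905/(4*(-127)*(1/98898)*194) = 2396/7 - 26905/(-49276/49449) = 2396/7 - 26905*(-49449/49276) = 2396/7 + 1330425345/49276 = 9431042711/344932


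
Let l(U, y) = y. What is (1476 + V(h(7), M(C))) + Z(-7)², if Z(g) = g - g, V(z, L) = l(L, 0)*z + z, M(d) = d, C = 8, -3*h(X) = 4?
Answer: 4424/3 ≈ 1474.7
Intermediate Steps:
h(X) = -4/3 (h(X) = -⅓*4 = -4/3)
V(z, L) = z (V(z, L) = 0*z + z = 0 + z = z)
Z(g) = 0
(1476 + V(h(7), M(C))) + Z(-7)² = (1476 - 4/3) + 0² = 4424/3 + 0 = 4424/3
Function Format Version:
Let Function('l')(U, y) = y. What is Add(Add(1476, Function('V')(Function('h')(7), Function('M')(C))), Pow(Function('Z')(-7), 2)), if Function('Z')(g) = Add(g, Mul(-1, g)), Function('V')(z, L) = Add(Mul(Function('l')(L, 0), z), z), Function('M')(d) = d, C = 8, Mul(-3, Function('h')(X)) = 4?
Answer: Rational(4424, 3) ≈ 1474.7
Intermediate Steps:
Function('h')(X) = Rational(-4, 3) (Function('h')(X) = Mul(Rational(-1, 3), 4) = Rational(-4, 3))
Function('V')(z, L) = z (Function('V')(z, L) = Add(Mul(0, z), z) = Add(0, z) = z)
Function('Z')(g) = 0
Add(Add(1476, Function('V')(Function('h')(7), Function('M')(C))), Pow(Function('Z')(-7), 2)) = Add(Add(1476, Rational(-4, 3)), Pow(0, 2)) = Add(Rational(4424, 3), 0) = Rational(4424, 3)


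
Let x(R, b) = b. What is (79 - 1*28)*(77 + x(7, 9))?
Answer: 4386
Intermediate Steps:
(79 - 1*28)*(77 + x(7, 9)) = (79 - 1*28)*(77 + 9) = (79 - 28)*86 = 51*86 = 4386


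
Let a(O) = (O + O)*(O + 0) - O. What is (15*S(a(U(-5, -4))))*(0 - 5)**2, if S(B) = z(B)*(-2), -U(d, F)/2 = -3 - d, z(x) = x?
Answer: -27000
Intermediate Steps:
U(d, F) = 6 + 2*d (U(d, F) = -2*(-3 - d) = 6 + 2*d)
a(O) = -O + 2*O**2 (a(O) = (2*O)*O - O = 2*O**2 - O = -O + 2*O**2)
S(B) = -2*B (S(B) = B*(-2) = -2*B)
(15*S(a(U(-5, -4))))*(0 - 5)**2 = (15*(-2*(6 + 2*(-5))*(-1 + 2*(6 + 2*(-5)))))*(0 - 5)**2 = (15*(-2*(6 - 10)*(-1 + 2*(6 - 10))))*(-5)**2 = (15*(-(-8)*(-1 + 2*(-4))))*25 = (15*(-(-8)*(-1 - 8)))*25 = (15*(-(-8)*(-9)))*25 = (15*(-2*36))*25 = (15*(-72))*25 = -1080*25 = -27000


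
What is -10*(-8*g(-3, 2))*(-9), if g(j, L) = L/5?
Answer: -288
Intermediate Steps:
g(j, L) = L/5 (g(j, L) = L*(1/5) = L/5)
-10*(-8*g(-3, 2))*(-9) = -10*(-8*2/5)*(-9) = -(-32)*(-9) = -10*144/5 = -288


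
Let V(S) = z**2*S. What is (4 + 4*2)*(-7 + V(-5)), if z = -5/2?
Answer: -459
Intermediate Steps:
z = -5/2 (z = -5*1/2 = -5/2 ≈ -2.5000)
V(S) = 25*S/4 (V(S) = (-5/2)**2*S = 25*S/4)
(4 + 4*2)*(-7 + V(-5)) = (4 + 4*2)*(-7 + (25/4)*(-5)) = (4 + 8)*(-7 - 125/4) = 12*(-153/4) = -459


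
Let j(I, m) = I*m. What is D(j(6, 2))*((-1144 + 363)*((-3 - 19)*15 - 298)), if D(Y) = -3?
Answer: -1471404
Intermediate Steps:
D(j(6, 2))*((-1144 + 363)*((-3 - 19)*15 - 298)) = -3*(-1144 + 363)*((-3 - 19)*15 - 298) = -(-2343)*(-22*15 - 298) = -(-2343)*(-330 - 298) = -(-2343)*(-628) = -3*490468 = -1471404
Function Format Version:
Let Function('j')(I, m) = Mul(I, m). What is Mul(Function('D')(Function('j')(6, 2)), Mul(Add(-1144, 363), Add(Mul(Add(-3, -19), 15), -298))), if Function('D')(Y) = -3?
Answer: -1471404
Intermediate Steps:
Mul(Function('D')(Function('j')(6, 2)), Mul(Add(-1144, 363), Add(Mul(Add(-3, -19), 15), -298))) = Mul(-3, Mul(Add(-1144, 363), Add(Mul(Add(-3, -19), 15), -298))) = Mul(-3, Mul(-781, Add(Mul(-22, 15), -298))) = Mul(-3, Mul(-781, Add(-330, -298))) = Mul(-3, Mul(-781, -628)) = Mul(-3, 490468) = -1471404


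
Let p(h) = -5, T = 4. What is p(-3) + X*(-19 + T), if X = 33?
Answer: -500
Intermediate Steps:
p(-3) + X*(-19 + T) = -5 + 33*(-19 + 4) = -5 + 33*(-15) = -5 - 495 = -500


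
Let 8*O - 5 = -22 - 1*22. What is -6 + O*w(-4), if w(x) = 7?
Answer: -321/8 ≈ -40.125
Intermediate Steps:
O = -39/8 (O = 5/8 + (-22 - 1*22)/8 = 5/8 + (-22 - 22)/8 = 5/8 + (1/8)*(-44) = 5/8 - 11/2 = -39/8 ≈ -4.8750)
-6 + O*w(-4) = -6 - 39/8*7 = -6 - 273/8 = -321/8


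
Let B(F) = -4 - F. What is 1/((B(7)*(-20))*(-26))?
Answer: -1/5720 ≈ -0.00017483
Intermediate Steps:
1/((B(7)*(-20))*(-26)) = 1/(((-4 - 1*7)*(-20))*(-26)) = 1/(((-4 - 7)*(-20))*(-26)) = 1/(-11*(-20)*(-26)) = 1/(220*(-26)) = 1/(-5720) = -1/5720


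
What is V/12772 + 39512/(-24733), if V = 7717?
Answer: -313782703/315889876 ≈ -0.99333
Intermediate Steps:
V/12772 + 39512/(-24733) = 7717/12772 + 39512/(-24733) = 7717*(1/12772) + 39512*(-1/24733) = 7717/12772 - 39512/24733 = -313782703/315889876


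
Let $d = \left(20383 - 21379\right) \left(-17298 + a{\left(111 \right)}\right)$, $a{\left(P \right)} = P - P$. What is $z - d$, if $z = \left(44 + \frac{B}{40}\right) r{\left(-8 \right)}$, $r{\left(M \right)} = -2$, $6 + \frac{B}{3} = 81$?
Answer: $- \frac{68915629}{4} \approx -1.7229 \cdot 10^{7}$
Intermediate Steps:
$B = 225$ ($B = -18 + 3 \cdot 81 = -18 + 243 = 225$)
$a{\left(P \right)} = 0$
$z = - \frac{397}{4}$ ($z = \left(44 + \frac{225}{40}\right) \left(-2\right) = \left(44 + 225 \cdot \frac{1}{40}\right) \left(-2\right) = \left(44 + \frac{45}{8}\right) \left(-2\right) = \frac{397}{8} \left(-2\right) = - \frac{397}{4} \approx -99.25$)
$d = 17228808$ ($d = \left(20383 - 21379\right) \left(-17298 + 0\right) = \left(-996\right) \left(-17298\right) = 17228808$)
$z - d = - \frac{397}{4} - 17228808 = - \frac{68915629}{4}$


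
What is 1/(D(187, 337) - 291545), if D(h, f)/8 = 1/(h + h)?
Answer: -187/54518911 ≈ -3.4300e-6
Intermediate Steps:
D(h, f) = 4/h (D(h, f) = 8/(h + h) = 8/((2*h)) = 8*(1/(2*h)) = 4/h)
1/(D(187, 337) - 291545) = 1/(4/187 - 291545) = 1/(-54518911/187) = -187/54518911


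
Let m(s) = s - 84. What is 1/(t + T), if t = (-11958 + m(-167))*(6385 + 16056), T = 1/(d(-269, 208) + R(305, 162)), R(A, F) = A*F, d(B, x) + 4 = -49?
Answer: -49357/13522937915332 ≈ -3.6499e-9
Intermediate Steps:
d(B, x) = -53 (d(B, x) = -4 - 49 = -53)
m(s) = -84 + s
T = 1/49357 (T = 1/(-53 + 305*162) = 1/(-53 + 49410) = 1/49357 ≈ 2.0261e-5)
t = -273982169 (t = (-11958 + (-84 - 167))*(6385 + 16056) = (-11958 - 251)*22441 = -12209*22441 = -273982169)
1/(t + T) = 1/(-273982169 + 1/49357) = 1/(-13522937915332/49357) = -49357/13522937915332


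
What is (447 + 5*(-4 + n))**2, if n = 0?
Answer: 182329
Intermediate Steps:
(447 + 5*(-4 + n))**2 = (447 + 5*(-4 + 0))**2 = (447 + 5*(-4))**2 = (447 - 20)**2 = 427**2 = 182329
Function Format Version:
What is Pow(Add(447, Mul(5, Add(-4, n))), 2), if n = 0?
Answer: 182329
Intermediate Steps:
Pow(Add(447, Mul(5, Add(-4, n))), 2) = Pow(Add(447, Mul(5, Add(-4, 0))), 2) = Pow(Add(447, Mul(5, -4)), 2) = Pow(Add(447, -20), 2) = Pow(427, 2) = 182329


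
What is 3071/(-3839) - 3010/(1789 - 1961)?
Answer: 128223/7678 ≈ 16.700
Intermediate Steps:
3071/(-3839) - 3010/(1789 - 1961) = 3071*(-1/3839) - 3010/(-172) = -3071/3839 - 3010*(-1/172) = -3071/3839 + 35/2 = 128223/7678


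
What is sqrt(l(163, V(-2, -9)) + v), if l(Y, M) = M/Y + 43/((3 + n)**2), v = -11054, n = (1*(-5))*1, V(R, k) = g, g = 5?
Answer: I*sqrt(1173629177)/326 ≈ 105.09*I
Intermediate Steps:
V(R, k) = 5
n = -5 (n = -5*1 = -5)
l(Y, M) = 43/4 + M/Y (l(Y, M) = M/Y + 43/((3 - 5)**2) = M/Y + 43/((-2)**2) = M/Y + 43/4 = 43/4 + M/Y)
sqrt(l(163, V(-2, -9)) + v) = sqrt((43/4 + 5/163) - 11054) = sqrt(7029/652 - 11054) = sqrt(-7200179/652) = I*sqrt(1173629177)/326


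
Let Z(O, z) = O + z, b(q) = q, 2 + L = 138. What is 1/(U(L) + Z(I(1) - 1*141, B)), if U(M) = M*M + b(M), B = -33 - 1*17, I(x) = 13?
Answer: 1/18454 ≈ 5.4189e-5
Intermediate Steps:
L = 136 (L = -2 + 138 = 136)
B = -50 (B = -33 - 17 = -50)
U(M) = M + M**2 (U(M) = M*M + M = M**2 + M = M + M**2)
1/(U(L) + Z(I(1) - 1*141, B)) = 1/(136*(1 + 136) + ((13 - 1*141) - 50)) = 1/(136*137 + ((13 - 141) - 50)) = 1/(18632 + (-128 - 50)) = 1/(18632 - 178) = 1/18454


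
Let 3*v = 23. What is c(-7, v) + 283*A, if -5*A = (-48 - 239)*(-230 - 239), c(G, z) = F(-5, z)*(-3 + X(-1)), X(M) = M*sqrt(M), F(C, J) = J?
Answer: -38092764/5 - 23*I/3 ≈ -7.6186e+6 - 7.6667*I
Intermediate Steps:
X(M) = M**(3/2)
v = 23/3 (v = (1/3)*23 = 23/3 ≈ 7.6667)
c(G, z) = z*(-3 - I) (c(G, z) = z*(-3 + (-1)**(3/2)) = z*(-3 - I))
A = -134603/5 (A = -(-48 - 239)*(-230 - 239)/5 = -(-287)*(-469)/5 = -1/5*134603 = -134603/5 ≈ -26921.)
c(-7, v) + 283*A = -1*23/3*(3 + I) + 283*(-134603/5) = (-23 - 23*I/3) - 38092649/5 = -38092764/5 - 23*I/3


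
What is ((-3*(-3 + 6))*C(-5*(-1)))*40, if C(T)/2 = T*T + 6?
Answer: -22320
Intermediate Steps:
C(T) = 12 + 2*T² (C(T) = 2*(T*T + 6) = 2*(T² + 6) = 2*(6 + T²) = 12 + 2*T²)
((-3*(-3 + 6))*C(-5*(-1)))*40 = ((-3*(-3 + 6))*(12 + 2*(-5*(-1))²))*40 = ((-3*3)*(12 + 2*5²))*40 = -9*(12 + 2*25)*40 = -9*(12 + 50)*40 = -9*62*40 = -558*40 = -22320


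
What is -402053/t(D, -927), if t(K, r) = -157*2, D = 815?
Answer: 402053/314 ≈ 1280.4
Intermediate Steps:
t(K, r) = -314
-402053/t(D, -927) = -402053/(-314) = -402053*(-1/314) = 402053/314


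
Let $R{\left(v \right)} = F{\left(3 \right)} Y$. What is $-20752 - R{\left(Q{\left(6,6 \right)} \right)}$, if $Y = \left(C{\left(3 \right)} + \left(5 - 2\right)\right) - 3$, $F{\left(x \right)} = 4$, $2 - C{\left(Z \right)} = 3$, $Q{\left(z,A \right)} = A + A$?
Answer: $-20748$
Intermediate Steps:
$Q{\left(z,A \right)} = 2 A$
$C{\left(Z \right)} = -1$ ($C{\left(Z \right)} = 2 - 3 = -1$)
$Y = -1$ ($Y = \left(-1 + \left(5 - 2\right)\right) - 3 = \left(-1 + 3\right) - 3 = 2 - 3 = -1$)
$R{\left(v \right)} = -4$ ($R{\left(v \right)} = 4 \left(-1\right) = -4$)
$-20752 - R{\left(Q{\left(6,6 \right)} \right)} = -20752 - -4 = -20752 + 4 = -20748$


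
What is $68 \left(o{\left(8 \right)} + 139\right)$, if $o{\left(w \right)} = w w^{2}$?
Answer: $44268$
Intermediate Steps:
$o{\left(w \right)} = w^{3}$
$68 \left(o{\left(8 \right)} + 139\right) = 68 \left(8^{3} + 139\right) = 68 \left(512 + 139\right) = 68 \cdot 651 = 44268$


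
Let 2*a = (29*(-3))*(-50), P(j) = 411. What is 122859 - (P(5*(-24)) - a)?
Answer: 124623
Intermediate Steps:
a = 2175 (a = ((29*(-3))*(-50))/2 = (-87*(-50))/2 = (1/2)*4350 = 2175)
122859 - (P(5*(-24)) - a) = 122859 - (411 - 1*2175) = 122859 - (411 - 2175) = 122859 - 1*(-1764) = 122859 + 1764 = 124623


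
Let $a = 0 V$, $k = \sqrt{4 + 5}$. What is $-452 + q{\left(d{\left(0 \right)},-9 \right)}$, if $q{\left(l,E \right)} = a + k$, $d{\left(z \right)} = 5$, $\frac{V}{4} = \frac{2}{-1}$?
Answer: $-449$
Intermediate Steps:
$V = -8$ ($V = 4 \frac{2}{-1} = 4 \cdot 2 \left(-1\right) = 4 \left(-2\right) = -8$)
$k = 3$ ($k = \sqrt{9} = 3$)
$a = 0$ ($a = 0 \left(-8\right) = 0$)
$q{\left(l,E \right)} = 3$ ($q{\left(l,E \right)} = 0 + 3 = 3$)
$-452 + q{\left(d{\left(0 \right)},-9 \right)} = -452 + 3 = -449$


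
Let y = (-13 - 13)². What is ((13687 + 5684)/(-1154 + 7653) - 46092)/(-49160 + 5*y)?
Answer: 99844179/99174740 ≈ 1.0068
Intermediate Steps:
y = 676 (y = (-26)² = 676)
((13687 + 5684)/(-1154 + 7653) - 46092)/(-49160 + 5*y) = ((13687 + 5684)/(-1154 + 7653) - 46092)/(-49160 + 5*676) = (19371/6499 - 46092)/(-49160 + 3380) = (19371*(1/6499) - 46092)/(-45780) = (19371/6499 - 46092)*(-1/45780) = -299532537/6499*(-1/45780) = 99844179/99174740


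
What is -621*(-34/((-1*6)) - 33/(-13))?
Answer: -66240/13 ≈ -5095.4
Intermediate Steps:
-621*(-34/((-1*6)) - 33/(-13)) = -621*(-34/(-6) - 33*(-1/13)) = -621*(-34*(-⅙) + 33/13) = -621*(17/3 + 33/13) = -621*320/39 = -66240/13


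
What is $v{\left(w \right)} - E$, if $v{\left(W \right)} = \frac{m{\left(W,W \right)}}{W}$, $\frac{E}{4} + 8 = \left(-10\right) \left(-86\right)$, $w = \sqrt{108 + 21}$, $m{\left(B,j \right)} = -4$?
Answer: $-3408 - \frac{4 \sqrt{129}}{129} \approx -3408.4$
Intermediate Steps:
$w = \sqrt{129} \approx 11.358$
$E = 3408$ ($E = -32 + 4 \left(\left(-10\right) \left(-86\right)\right) = -32 + 4 \cdot 860 = -32 + 3440 = 3408$)
$v{\left(W \right)} = - \frac{4}{W}$
$v{\left(w \right)} - E = - \frac{4}{\sqrt{129}} - 3408 = - 4 \frac{\sqrt{129}}{129} - 3408 = - \frac{4 \sqrt{129}}{129} - 3408 = -3408 - \frac{4 \sqrt{129}}{129}$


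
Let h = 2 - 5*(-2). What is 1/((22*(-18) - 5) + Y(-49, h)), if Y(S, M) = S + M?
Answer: -1/438 ≈ -0.0022831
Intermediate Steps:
h = 12 (h = 2 + 10 = 12)
Y(S, M) = M + S
1/((22*(-18) - 5) + Y(-49, h)) = 1/((22*(-18) - 5) + (12 - 49)) = 1/((-396 - 5) - 37) = 1/(-401 - 37) = 1/(-438) = -1/438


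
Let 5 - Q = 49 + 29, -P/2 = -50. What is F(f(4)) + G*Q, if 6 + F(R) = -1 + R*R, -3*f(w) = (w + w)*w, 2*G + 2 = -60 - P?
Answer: 54178/9 ≈ 6019.8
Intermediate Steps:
P = 100 (P = -2*(-50) = 100)
G = -81 (G = -1 + (-60 - 1*100)/2 = -1 + (-60 - 100)/2 = -1 + (½)*(-160) = -1 - 80 = -81)
Q = -73 (Q = 5 - (49 + 29) = 5 - 1*78 = 5 - 78 = -73)
f(w) = -2*w²/3 (f(w) = -(w + w)*w/3 = -2*w*w/3 = -2*w²/3)
F(R) = -7 + R² (F(R) = -6 + (-1 + R*R) = -6 + (-1 + R²) = -7 + R²)
F(f(4)) + G*Q = (-7 + (-⅔*4²)²) - 81*(-73) = (-7 + (-⅔*16)²) + 5913 = (-7 + (-32/3)²) + 5913 = (-7 + 1024/9) + 5913 = 961/9 + 5913 = 54178/9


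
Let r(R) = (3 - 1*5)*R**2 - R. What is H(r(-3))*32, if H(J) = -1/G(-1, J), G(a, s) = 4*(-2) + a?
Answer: 32/9 ≈ 3.5556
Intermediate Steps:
G(a, s) = -8 + a
r(R) = -R - 2*R**2 (r(R) = (3 - 5)*R**2 - R = -2*R**2 - R = -R - 2*R**2)
H(J) = 1/9 (H(J) = -1/(-8 - 1) = -1/(-9) = -1*(-1/9) = 1/9)
H(r(-3))*32 = (1/9)*32 = 32/9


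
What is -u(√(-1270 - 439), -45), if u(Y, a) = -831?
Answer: 831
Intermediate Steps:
-u(√(-1270 - 439), -45) = -1*(-831) = 831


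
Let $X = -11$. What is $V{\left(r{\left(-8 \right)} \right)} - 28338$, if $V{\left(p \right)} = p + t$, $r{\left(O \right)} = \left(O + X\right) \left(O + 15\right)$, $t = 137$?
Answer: $-28334$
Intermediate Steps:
$r{\left(O \right)} = \left(-11 + O\right) \left(15 + O\right)$ ($r{\left(O \right)} = \left(O - 11\right) \left(O + 15\right) = \left(-11 + O\right) \left(15 + O\right)$)
$V{\left(p \right)} = 137 + p$ ($V{\left(p \right)} = p + 137 = 137 + p$)
$V{\left(r{\left(-8 \right)} \right)} - 28338 = \left(137 + \left(-165 + \left(-8\right)^{2} + 4 \left(-8\right)\right)\right) - 28338 = \left(137 - 133\right) - 28338 = 4 - 28338 = -28334$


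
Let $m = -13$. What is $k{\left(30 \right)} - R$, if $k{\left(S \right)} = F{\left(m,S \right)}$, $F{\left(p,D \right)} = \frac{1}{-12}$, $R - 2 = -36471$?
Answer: $\frac{437627}{12} \approx 36469.0$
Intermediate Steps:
$R = -36469$ ($R = 2 - 36471 = -36469$)
$F{\left(p,D \right)} = - \frac{1}{12}$
$k{\left(S \right)} = - \frac{1}{12}$
$k{\left(30 \right)} - R = - \frac{1}{12} - -36469 = - \frac{1}{12} + 36469 = \frac{437627}{12}$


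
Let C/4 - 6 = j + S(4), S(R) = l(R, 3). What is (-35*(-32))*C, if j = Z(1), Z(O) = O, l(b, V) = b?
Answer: 49280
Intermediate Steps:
S(R) = R
j = 1
C = 44 (C = 24 + 4*(1 + 4) = 24 + 4*5 = 24 + 20 = 44)
(-35*(-32))*C = -35*(-32)*44 = 1120*44 = 49280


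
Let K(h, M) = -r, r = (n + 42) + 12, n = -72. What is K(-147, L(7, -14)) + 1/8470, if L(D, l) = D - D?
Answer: 152461/8470 ≈ 18.000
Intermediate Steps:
L(D, l) = 0
r = -18 (r = (-72 + 42) + 12 = -30 + 12 = -18)
K(h, M) = 18 (K(h, M) = -1*(-18) = 18)
K(-147, L(7, -14)) + 1/8470 = 18 + 1/8470 = 152461/8470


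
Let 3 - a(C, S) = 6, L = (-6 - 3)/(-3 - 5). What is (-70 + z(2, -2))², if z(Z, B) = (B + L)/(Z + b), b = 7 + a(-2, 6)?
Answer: 11336689/2304 ≈ 4920.4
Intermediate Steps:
L = 9/8 (L = -9/(-8) = -9*(-⅛) = 9/8 ≈ 1.1250)
a(C, S) = -3 (a(C, S) = 3 - 1*6 = 3 - 6 = -3)
b = 4 (b = 7 - 3 = 4)
z(Z, B) = (9/8 + B)/(4 + Z) (z(Z, B) = (B + 9/8)/(Z + 4) = (9/8 + B)/(4 + Z))
(-70 + z(2, -2))² = (-70 + (9/8 - 2)/(4 + 2))² = (-70 - 7/8/6)² = (-70 + (⅙)*(-7/8))² = (-70 - 7/48)² = (-3367/48)² = 11336689/2304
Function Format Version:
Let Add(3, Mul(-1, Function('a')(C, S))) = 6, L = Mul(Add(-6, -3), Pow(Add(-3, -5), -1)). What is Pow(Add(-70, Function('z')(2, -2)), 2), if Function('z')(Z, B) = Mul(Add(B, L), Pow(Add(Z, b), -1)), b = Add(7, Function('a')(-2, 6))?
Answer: Rational(11336689, 2304) ≈ 4920.4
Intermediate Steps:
L = Rational(9, 8) (L = Mul(-9, Pow(-8, -1)) = Mul(-9, Rational(-1, 8)) = Rational(9, 8) ≈ 1.1250)
Function('a')(C, S) = -3 (Function('a')(C, S) = Add(3, Mul(-1, 6)) = Add(3, -6) = -3)
b = 4 (b = Add(7, -3) = 4)
Function('z')(Z, B) = Mul(Pow(Add(4, Z), -1), Add(Rational(9, 8), B)) (Function('z')(Z, B) = Mul(Add(B, Rational(9, 8)), Pow(Add(Z, 4), -1)) = Mul(Add(Rational(9, 8), B), Pow(Add(4, Z), -1)) = Mul(Pow(Add(4, Z), -1), Add(Rational(9, 8), B)))
Pow(Add(-70, Function('z')(2, -2)), 2) = Pow(Add(-70, Mul(Pow(Add(4, 2), -1), Add(Rational(9, 8), -2))), 2) = Pow(Add(-70, Mul(Pow(6, -1), Rational(-7, 8))), 2) = Pow(Add(-70, Mul(Rational(1, 6), Rational(-7, 8))), 2) = Pow(Add(-70, Rational(-7, 48)), 2) = Pow(Rational(-3367, 48), 2) = Rational(11336689, 2304)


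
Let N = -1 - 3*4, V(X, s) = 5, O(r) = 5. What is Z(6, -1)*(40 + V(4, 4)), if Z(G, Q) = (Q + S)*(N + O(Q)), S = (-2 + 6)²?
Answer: -5400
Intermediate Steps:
S = 16 (S = 4² = 16)
N = -13 (N = -1 - 12 = -13)
Z(G, Q) = -128 - 8*Q (Z(G, Q) = (Q + 16)*(-13 + 5) = (16 + Q)*(-8) = -128 - 8*Q)
Z(6, -1)*(40 + V(4, 4)) = (-128 - 8*(-1))*(40 + 5) = (-128 + 8)*45 = -120*45 = -5400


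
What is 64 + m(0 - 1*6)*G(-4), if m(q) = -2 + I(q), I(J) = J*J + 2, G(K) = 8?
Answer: 352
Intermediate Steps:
I(J) = 2 + J**2 (I(J) = J**2 + 2 = 2 + J**2)
m(q) = q**2 (m(q) = -2 + (2 + q**2) = q**2)
64 + m(0 - 1*6)*G(-4) = 64 + (0 - 1*6)**2*8 = 64 + (0 - 6)**2*8 = 64 + (-6)**2*8 = 64 + 36*8 = 64 + 288 = 352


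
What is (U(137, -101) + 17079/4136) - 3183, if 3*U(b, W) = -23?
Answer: -39538555/12408 ≈ -3186.5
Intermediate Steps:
U(b, W) = -23/3 (U(b, W) = (⅓)*(-23) = -23/3)
(U(137, -101) + 17079/4136) - 3183 = (-23/3 + 17079/4136) - 3183 = -43891/12408 - 3183 = -39538555/12408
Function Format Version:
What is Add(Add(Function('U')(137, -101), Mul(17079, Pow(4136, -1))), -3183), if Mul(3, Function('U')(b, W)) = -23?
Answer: Rational(-39538555, 12408) ≈ -3186.5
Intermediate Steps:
Function('U')(b, W) = Rational(-23, 3) (Function('U')(b, W) = Mul(Rational(1, 3), -23) = Rational(-23, 3))
Add(Add(Function('U')(137, -101), Mul(17079, Pow(4136, -1))), -3183) = Add(Add(Rational(-23, 3), Mul(17079, Pow(4136, -1))), -3183) = Add(Add(Rational(-23, 3), Mul(17079, Rational(1, 4136))), -3183) = Add(Add(Rational(-23, 3), Rational(17079, 4136)), -3183) = Add(Rational(-43891, 12408), -3183) = Rational(-39538555, 12408)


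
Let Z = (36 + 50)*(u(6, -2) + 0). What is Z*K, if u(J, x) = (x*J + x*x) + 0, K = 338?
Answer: -232544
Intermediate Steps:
u(J, x) = x² + J*x (u(J, x) = (J*x + x²) + 0 = (x² + J*x) + 0 = x² + J*x)
Z = -688 (Z = (36 + 50)*(-2*(6 - 2) + 0) = 86*(-2*4 + 0) = 86*(-8 + 0) = 86*(-8) = -688)
Z*K = -688*338 = -232544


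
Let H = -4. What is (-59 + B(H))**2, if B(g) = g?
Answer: 3969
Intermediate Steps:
(-59 + B(H))**2 = (-59 - 4)**2 = (-63)**2 = 3969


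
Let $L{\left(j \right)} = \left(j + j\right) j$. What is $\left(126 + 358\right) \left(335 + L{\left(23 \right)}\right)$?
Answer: $674212$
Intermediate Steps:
$L{\left(j \right)} = 2 j^{2}$ ($L{\left(j \right)} = 2 j j = 2 j^{2}$)
$\left(126 + 358\right) \left(335 + L{\left(23 \right)}\right) = \left(126 + 358\right) \left(335 + 2 \cdot 23^{2}\right) = 484 \left(335 + 2 \cdot 529\right) = 484 \left(335 + 1058\right) = 484 \cdot 1393 = 674212$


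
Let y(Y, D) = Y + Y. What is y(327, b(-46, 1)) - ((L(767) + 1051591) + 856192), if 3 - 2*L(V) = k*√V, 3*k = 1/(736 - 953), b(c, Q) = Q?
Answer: -3814261/2 - √767/1302 ≈ -1.9071e+6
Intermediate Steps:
k = -1/651 (k = 1/(3*(736 - 953)) = (⅓)/(-217) = (⅓)*(-1/217) = -1/651 ≈ -0.0015361)
L(V) = 3/2 + √V/1302 (L(V) = 3/2 - (-1)*√V/1302 = 3/2 + √V/1302)
y(Y, D) = 2*Y
y(327, b(-46, 1)) - ((L(767) + 1051591) + 856192) = 2*327 - (((3/2 + √767/1302) + 1051591) + 856192) = 654 - ((2103185/2 + √767/1302) + 856192) = 654 - (3815569/2 + √767/1302) = 654 + (-3815569/2 - √767/1302) = -3814261/2 - √767/1302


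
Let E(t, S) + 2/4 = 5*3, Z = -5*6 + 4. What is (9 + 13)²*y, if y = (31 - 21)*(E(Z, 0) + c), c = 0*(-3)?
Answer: 70180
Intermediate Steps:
Z = -26 (Z = -30 + 4 = -26)
E(t, S) = 29/2 (E(t, S) = -½ + 5*3 = -½ + 15 = 29/2)
c = 0
y = 145 (y = (31 - 21)*(29/2 + 0) = 10*(29/2) = 145)
(9 + 13)²*y = (9 + 13)²*145 = 22²*145 = 484*145 = 70180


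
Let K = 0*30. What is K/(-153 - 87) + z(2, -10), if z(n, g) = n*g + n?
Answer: -18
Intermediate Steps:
z(n, g) = n + g*n (z(n, g) = g*n + n = n + g*n)
K = 0
K/(-153 - 87) + z(2, -10) = 0/(-153 - 87) + 2*(1 - 10) = 0/(-240) + 2*(-9) = -1/240*0 - 18 = 0 - 18 = -18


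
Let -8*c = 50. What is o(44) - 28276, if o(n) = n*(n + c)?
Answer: -26615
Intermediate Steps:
c = -25/4 (c = -⅛*50 = -25/4 ≈ -6.2500)
o(n) = n*(-25/4 + n) (o(n) = n*(n - 25/4) = n*(-25/4 + n))
o(44) - 28276 = (¼)*44*(-25 + 4*44) - 28276 = (¼)*44*(-25 + 176) - 28276 = (¼)*44*151 - 28276 = 1661 - 28276 = -26615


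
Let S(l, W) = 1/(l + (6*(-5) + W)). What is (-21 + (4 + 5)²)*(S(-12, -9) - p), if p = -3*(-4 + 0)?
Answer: -12260/17 ≈ -721.18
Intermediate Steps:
S(l, W) = 1/(-30 + W + l) (S(l, W) = 1/(l + (-30 + W)) = 1/(-30 + W + l))
p = 12 (p = -3*(-4) = 12)
(-21 + (4 + 5)²)*(S(-12, -9) - p) = (-21 + (4 + 5)²)*(1/(-30 - 9 - 12) - 1*12) = (-21 + 9²)*(1/(-51) - 12) = (-21 + 81)*(-1/51 - 12) = 60*(-613/51) = -12260/17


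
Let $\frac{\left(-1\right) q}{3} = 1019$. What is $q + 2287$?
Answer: $-770$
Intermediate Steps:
$q = -3057$ ($q = \left(-3\right) 1019 = -3057$)
$q + 2287 = -3057 + 2287 = -770$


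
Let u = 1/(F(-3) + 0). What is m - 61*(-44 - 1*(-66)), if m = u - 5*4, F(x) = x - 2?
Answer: -6811/5 ≈ -1362.2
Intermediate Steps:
F(x) = -2 + x
u = -⅕ (u = 1/((-2 - 3) + 0) = 1/(-5 + 0) = 1/(-5) = -⅕ ≈ -0.20000)
m = -101/5 (m = -⅕ - 5*4 = -⅕ - 20 = -101/5 ≈ -20.200)
m - 61*(-44 - 1*(-66)) = -101/5 - 61*(-44 - 1*(-66)) = -101/5 - 61*(-44 + 66) = -101/5 - 61*22 = -101/5 - 1342 = -6811/5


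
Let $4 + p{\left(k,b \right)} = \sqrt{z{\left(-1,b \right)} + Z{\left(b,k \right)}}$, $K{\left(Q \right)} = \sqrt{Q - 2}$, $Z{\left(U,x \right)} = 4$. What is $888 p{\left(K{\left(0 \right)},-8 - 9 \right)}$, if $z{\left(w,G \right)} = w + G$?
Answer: $-3552 + 888 i \sqrt{14} \approx -3552.0 + 3322.6 i$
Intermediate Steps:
$z{\left(w,G \right)} = G + w$
$K{\left(Q \right)} = \sqrt{-2 + Q}$
$p{\left(k,b \right)} = -4 + \sqrt{3 + b}$ ($p{\left(k,b \right)} = -4 + \sqrt{\left(b - 1\right) + 4} = -4 + \sqrt{\left(-1 + b\right) + 4} = -4 + \sqrt{3 + b}$)
$888 p{\left(K{\left(0 \right)},-8 - 9 \right)} = 888 \left(-4 + \sqrt{3 - 17}\right) = 888 \left(-4 + \sqrt{-14}\right) = 888 \left(-4 + i \sqrt{14}\right) = -3552 + 888 i \sqrt{14}$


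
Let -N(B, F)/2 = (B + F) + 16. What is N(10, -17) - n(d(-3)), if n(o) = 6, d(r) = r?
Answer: -24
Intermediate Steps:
N(B, F) = -32 - 2*B - 2*F (N(B, F) = -2*((B + F) + 16) = -2*(16 + B + F) = -32 - 2*B - 2*F)
N(10, -17) - n(d(-3)) = (-32 - 2*10 - 2*(-17)) - 1*6 = (-32 - 20 + 34) - 6 = -18 - 6 = -24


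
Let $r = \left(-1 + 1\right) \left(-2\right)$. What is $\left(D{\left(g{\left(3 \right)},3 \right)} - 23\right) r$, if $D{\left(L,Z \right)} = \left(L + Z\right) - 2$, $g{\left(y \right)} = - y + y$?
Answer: $0$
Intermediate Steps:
$r = 0$ ($r = 0 \left(-2\right) = 0$)
$g{\left(y \right)} = 0$
$D{\left(L,Z \right)} = -2 + L + Z$
$\left(D{\left(g{\left(3 \right)},3 \right)} - 23\right) r = \left(\left(-2 + 0 + 3\right) - 23\right) 0 = \left(1 - 23\right) 0 = \left(-22\right) 0 = 0$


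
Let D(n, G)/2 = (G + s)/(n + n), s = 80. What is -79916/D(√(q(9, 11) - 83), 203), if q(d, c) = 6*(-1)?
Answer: -79916*I*√89/283 ≈ -2664.1*I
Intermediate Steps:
q(d, c) = -6
D(n, G) = (80 + G)/n (D(n, G) = 2*((G + 80)/(n + n)) = 2*((80 + G)/((2*n))) = 2*((80 + G)*(1/(2*n))) = 2*((80 + G)/(2*n)) = (80 + G)/n)
-79916/D(√(q(9, 11) - 83), 203) = -79916*√(-6 - 83)/(80 + 203) = -79916*I*√89/283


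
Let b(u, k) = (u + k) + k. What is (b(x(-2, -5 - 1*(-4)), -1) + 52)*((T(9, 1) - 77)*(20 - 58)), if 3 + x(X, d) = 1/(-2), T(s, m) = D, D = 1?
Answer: 134292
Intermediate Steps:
T(s, m) = 1
x(X, d) = -7/2 (x(X, d) = -3 + 1/(-2) = -3 - ½ = -7/2)
b(u, k) = u + 2*k (b(u, k) = (k + u) + k = u + 2*k)
(b(x(-2, -5 - 1*(-4)), -1) + 52)*((T(9, 1) - 77)*(20 - 58)) = ((-7/2 + 2*(-1)) + 52)*((1 - 77)*(20 - 58)) = ((-7/2 - 2) + 52)*(-76*(-38)) = (-11/2 + 52)*2888 = (93/2)*2888 = 134292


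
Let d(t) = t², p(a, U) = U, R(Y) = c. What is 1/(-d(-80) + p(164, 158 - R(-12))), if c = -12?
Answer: -1/6230 ≈ -0.00016051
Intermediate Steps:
R(Y) = -12
1/(-d(-80) + p(164, 158 - R(-12))) = 1/(-1*(-80)² + (158 - 1*(-12))) = 1/(-1*6400 + (158 + 12)) = 1/(-6400 + 170) = 1/(-6230) = -1/6230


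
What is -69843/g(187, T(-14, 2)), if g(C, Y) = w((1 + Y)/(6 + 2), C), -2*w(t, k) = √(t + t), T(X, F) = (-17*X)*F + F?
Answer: 279372*√479/479 ≈ 12765.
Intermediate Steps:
T(X, F) = F - 17*F*X (T(X, F) = -17*F*X + F = F - 17*F*X)
w(t, k) = -√2*√t/2 (w(t, k) = -√(t + t)/2 = -√2*√t/2)
g(C, Y) = -√2*√(⅛ + Y/8)/2 (g(C, Y) = -√2*√((1 + Y)/(6 + 2))/2 = -√2*√((1 + Y)/8)/2 = -√2*√((1 + Y)*(⅛))/2 = -√2*√(⅛ + Y/8)/2)
-69843/g(187, T(-14, 2)) = -69843*(-4/√(1 + 2*(1 - 17*(-14)))) = -69843*(-4/√(1 + 2*(1 + 238))) = -69843*(-4/√(1 + 2*239)) = -69843*(-4/√(1 + 478)) = -69843*(-4*√479/479) = -(-279372)*√479/479 = 279372*√479/479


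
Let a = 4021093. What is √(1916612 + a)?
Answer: 81*√905 ≈ 2436.7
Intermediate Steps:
√(1916612 + a) = √(1916612 + 4021093) = √5937705 = 81*√905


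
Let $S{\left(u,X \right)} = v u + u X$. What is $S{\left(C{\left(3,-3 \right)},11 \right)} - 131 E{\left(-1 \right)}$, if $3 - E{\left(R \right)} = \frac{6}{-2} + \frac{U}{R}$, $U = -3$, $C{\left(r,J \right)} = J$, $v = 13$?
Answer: $-465$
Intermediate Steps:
$S{\left(u,X \right)} = 13 u + X u$ ($S{\left(u,X \right)} = 13 u + u X = 13 u + X u$)
$E{\left(R \right)} = 6 + \frac{3}{R}$ ($E{\left(R \right)} = 3 - \left(\frac{6}{-2} - \frac{3}{R}\right) = 3 - \left(6 \left(- \frac{1}{2}\right) - \frac{3}{R}\right) = 3 - \left(-3 - \frac{3}{R}\right) = 3 + \left(3 + \frac{3}{R}\right) = 6 + \frac{3}{R}$)
$S{\left(C{\left(3,-3 \right)},11 \right)} - 131 E{\left(-1 \right)} = - 3 \left(13 + 11\right) - 131 \left(6 + \frac{3}{-1}\right) = \left(-3\right) 24 - 131 \left(6 + 3 \left(-1\right)\right) = -72 - 131 \left(6 - 3\right) = -72 - 393 = -465$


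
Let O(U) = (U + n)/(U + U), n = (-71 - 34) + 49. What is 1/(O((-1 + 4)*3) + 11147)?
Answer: 18/200599 ≈ 8.9731e-5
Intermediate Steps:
n = -56 (n = -105 + 49 = -56)
O(U) = (-56 + U)/(2*U) (O(U) = (U - 56)/(U + U) = (-56 + U)/((2*U)) = (-56 + U)*(1/(2*U)) = (-56 + U)/(2*U))
1/(O((-1 + 4)*3) + 11147) = 1/((-56 + (-1 + 4)*3)/(2*(((-1 + 4)*3))) + 11147) = 1/((-56 + 3*3)/(2*((3*3))) + 11147) = 1/((1/2)*(-56 + 9)/9 + 11147) = 1/((1/2)*(1/9)*(-47) + 11147) = 1/(-47/18 + 11147) = 1/(200599/18) = 18/200599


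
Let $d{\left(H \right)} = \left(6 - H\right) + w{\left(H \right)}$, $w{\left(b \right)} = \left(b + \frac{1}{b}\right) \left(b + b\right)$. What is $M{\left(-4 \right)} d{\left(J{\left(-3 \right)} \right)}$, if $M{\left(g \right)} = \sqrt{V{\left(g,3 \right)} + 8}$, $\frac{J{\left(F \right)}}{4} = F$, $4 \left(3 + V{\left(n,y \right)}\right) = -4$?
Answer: $616$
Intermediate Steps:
$V{\left(n,y \right)} = -4$ ($V{\left(n,y \right)} = -3 + \frac{1}{4} \left(-4\right) = -3 - 1 = -4$)
$w{\left(b \right)} = 2 b \left(b + \frac{1}{b}\right)$ ($w{\left(b \right)} = \left(b + \frac{1}{b}\right) 2 b = 2 b \left(b + \frac{1}{b}\right)$)
$J{\left(F \right)} = 4 F$
$M{\left(g \right)} = 2$ ($M{\left(g \right)} = \sqrt{-4 + 8} = \sqrt{4} = 2$)
$d{\left(H \right)} = 8 - H + 2 H^{2}$ ($d{\left(H \right)} = \left(6 - H\right) + \left(2 + 2 H^{2}\right) = 8 - H + 2 H^{2}$)
$M{\left(-4 \right)} d{\left(J{\left(-3 \right)} \right)} = 2 \left(8 - 4 \left(-3\right) + 2 \left(4 \left(-3\right)\right)^{2}\right) = 2 \left(8 - -12 + 2 \left(-12\right)^{2}\right) = 2 \left(8 + 12 + 2 \cdot 144\right) = 2 \left(8 + 12 + 288\right) = 2 \cdot 308 = 616$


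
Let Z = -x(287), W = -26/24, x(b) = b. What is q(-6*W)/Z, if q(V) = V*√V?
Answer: -13*√26/1148 ≈ -0.057742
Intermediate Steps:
W = -13/12 (W = -26*1/24 = -13/12 ≈ -1.0833)
Z = -287 (Z = -1*287 = -287)
q(V) = V^(3/2)
q(-6*W)/Z = (-6*(-13/12))^(3/2)/(-287) = (13/2)^(3/2)*(-1/287) = (13*√26/4)*(-1/287) = -13*√26/1148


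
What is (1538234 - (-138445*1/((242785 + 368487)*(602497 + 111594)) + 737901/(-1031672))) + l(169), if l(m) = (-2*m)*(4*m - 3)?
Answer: 36892079870668014427877/28145548948412084 ≈ 1.3108e+6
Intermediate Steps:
l(m) = -2*m*(-3 + 4*m) (l(m) = (-2*m)*(-3 + 4*m) = -2*m*(-3 + 4*m))
(1538234 - (-138445*1/((242785 + 368487)*(602497 + 111594)) + 737901/(-1031672))) + l(169) = (1538234 - (-138445*1/((242785 + 368487)*(602497 + 111594)) + 737901/(-1031672))) + 2*169*(3 - 4*169) = (1538234 - (-138445/(714091*611272) + 737901*(-1/1031672))) + 2*169*(3 - 676) = (1538234 - (-138445/436503833752 - 737901/1031672)) + 2*169*(-673) = (1538234 - (-138445*1/436503833752 - 737901/1031672)) - 227474 = (1538234 - (-138445/436503833752 - 737901/1031672)) - 227474 = (1538234 - 1*(-20131047391204037/28145548948412084)) - 227474 = (1538234 + 20131047391204037/28145548948412084) - 227474 = 43294460472159104823693/28145548948412084 - 227474 = 36892079870668014427877/28145548948412084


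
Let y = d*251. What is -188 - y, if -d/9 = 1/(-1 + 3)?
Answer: 1883/2 ≈ 941.50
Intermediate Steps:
d = -9/2 (d = -9/(-1 + 3) = -9/2 ≈ -4.5000)
y = -2259/2 (y = -9/2*251 = -2259/2 ≈ -1129.5)
-188 - y = -188 - 1*(-2259/2) = -188 + 2259/2 = 1883/2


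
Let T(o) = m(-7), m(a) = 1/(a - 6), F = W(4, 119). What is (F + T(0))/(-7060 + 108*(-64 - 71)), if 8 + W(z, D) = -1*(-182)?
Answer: -2261/281320 ≈ -0.0080371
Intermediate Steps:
W(z, D) = 174 (W(z, D) = -8 - 1*(-182) = -8 + 182 = 174)
F = 174
m(a) = 1/(-6 + a)
T(o) = -1/13 (T(o) = 1/(-6 - 7) = 1/(-13) = -1/13)
(F + T(0))/(-7060 + 108*(-64 - 71)) = (174 - 1/13)/(-7060 + 108*(-64 - 71)) = 2261/(13*(-7060 + 108*(-135))) = 2261/(13*(-7060 - 14580)) = (2261/13)/(-21640) = (2261/13)*(-1/21640) = -2261/281320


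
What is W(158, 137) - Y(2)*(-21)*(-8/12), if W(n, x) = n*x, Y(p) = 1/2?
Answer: 21639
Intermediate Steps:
Y(p) = 1/2
W(158, 137) - Y(2)*(-21)*(-8/12) = 158*137 - (1/2)*(-21)*(-8/12) = 21646 - (-21)*(-8*1/12)/2 = 21646 - (-21)*(-2)/(2*3) = 21646 - 1*7 = 21646 - 7 = 21639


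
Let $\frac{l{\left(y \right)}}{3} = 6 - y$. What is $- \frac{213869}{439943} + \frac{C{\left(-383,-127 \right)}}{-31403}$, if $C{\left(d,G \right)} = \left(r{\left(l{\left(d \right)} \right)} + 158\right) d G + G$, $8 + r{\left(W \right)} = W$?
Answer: $- \frac{28189495504217}{13815530029} \approx -2040.4$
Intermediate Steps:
$l{\left(y \right)} = 18 - 3 y$ ($l{\left(y \right)} = 3 \left(6 - y\right) = 18 - 3 y$)
$r{\left(W \right)} = -8 + W$
$C{\left(d,G \right)} = G + G d \left(168 - 3 d\right)$ ($C{\left(d,G \right)} = \left(\left(-8 - \left(-18 + 3 d\right)\right) + 158\right) d G + G = \left(\left(10 - 3 d\right) + 158\right) d G + G = \left(168 - 3 d\right) d G + G = d \left(168 - 3 d\right) G + G = G d \left(168 - 3 d\right) + G = G + G d \left(168 - 3 d\right)$)
$- \frac{213869}{439943} + \frac{C{\left(-383,-127 \right)}}{-31403} = - \frac{213869}{439943} + \frac{\left(-127\right) \left(1 - 3 \left(-383\right)^{2} + 168 \left(-383\right)\right)}{-31403} = \left(-213869\right) \frac{1}{439943} + - 127 \left(1 - 440067 - 64344\right) \left(- \frac{1}{31403}\right) = - \frac{213869}{439943} + - 127 \left(1 - 440067 - 64344\right) \left(- \frac{1}{31403}\right) = - \frac{213869}{439943} + \left(-127\right) \left(-504410\right) \left(- \frac{1}{31403}\right) = - \frac{213869}{439943} + 64060070 \left(- \frac{1}{31403}\right) = - \frac{213869}{439943} - \frac{64060070}{31403} = - \frac{28189495504217}{13815530029}$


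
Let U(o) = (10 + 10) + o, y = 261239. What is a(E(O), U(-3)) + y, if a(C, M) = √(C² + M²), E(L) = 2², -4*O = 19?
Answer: 261239 + √305 ≈ 2.6126e+5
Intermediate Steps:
O = -19/4 (O = -¼*19 = -19/4 ≈ -4.7500)
U(o) = 20 + o
E(L) = 4
a(E(O), U(-3)) + y = √(4² + (20 - 3)²) + 261239 = √(16 + 17²) + 261239 = √(16 + 289) + 261239 = √305 + 261239 = 261239 + √305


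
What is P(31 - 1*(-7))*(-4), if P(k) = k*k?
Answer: -5776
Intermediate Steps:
P(k) = k²
P(31 - 1*(-7))*(-4) = (31 - 1*(-7))²*(-4) = (31 + 7)²*(-4) = 38²*(-4) = 1444*(-4) = -5776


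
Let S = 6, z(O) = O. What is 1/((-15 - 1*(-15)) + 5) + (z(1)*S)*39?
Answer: 1171/5 ≈ 234.20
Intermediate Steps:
1/((-15 - 1*(-15)) + 5) + (z(1)*S)*39 = 1/((-15 - 1*(-15)) + 5) + (1*6)*39 = 1/((-15 + 15) + 5) + 6*39 = 1/(0 + 5) + 234 = 1/5 + 234 = 1171/5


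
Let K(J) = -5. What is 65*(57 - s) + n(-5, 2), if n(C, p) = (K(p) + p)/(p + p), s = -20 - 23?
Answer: 25997/4 ≈ 6499.3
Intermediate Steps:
s = -43
n(C, p) = (-5 + p)/(2*p) (n(C, p) = (-5 + p)/(p + p) = (-5 + p)/((2*p)) = (-5 + p)*(1/(2*p)) = (-5 + p)/(2*p))
65*(57 - s) + n(-5, 2) = 65*(57 - 1*(-43)) + (½)*(-5 + 2)/2 = 65*(57 + 43) + (½)*(½)*(-3) = 65*100 - ¾ = 6500 - ¾ = 25997/4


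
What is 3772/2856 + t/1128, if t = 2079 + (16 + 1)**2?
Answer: 114769/33558 ≈ 3.4200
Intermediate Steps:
t = 2368 (t = 2079 + 17**2 = 2079 + 289 = 2368)
3772/2856 + t/1128 = 3772/2856 + 2368/1128 = 3772*(1/2856) + 2368*(1/1128) = 943/714 + 296/141 = 114769/33558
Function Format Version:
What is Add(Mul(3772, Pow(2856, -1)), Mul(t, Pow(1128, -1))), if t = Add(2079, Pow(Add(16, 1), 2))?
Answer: Rational(114769, 33558) ≈ 3.4200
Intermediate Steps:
t = 2368 (t = Add(2079, Pow(17, 2)) = Add(2079, 289) = 2368)
Add(Mul(3772, Pow(2856, -1)), Mul(t, Pow(1128, -1))) = Add(Mul(3772, Pow(2856, -1)), Mul(2368, Pow(1128, -1))) = Add(Mul(3772, Rational(1, 2856)), Mul(2368, Rational(1, 1128))) = Add(Rational(943, 714), Rational(296, 141)) = Rational(114769, 33558)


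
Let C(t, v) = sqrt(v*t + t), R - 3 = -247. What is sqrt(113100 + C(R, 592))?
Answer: sqrt(113100 + 2*I*sqrt(36173)) ≈ 336.3 + 0.5655*I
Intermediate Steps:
R = -244 (R = 3 - 247 = -244)
C(t, v) = sqrt(t + t*v) (C(t, v) = sqrt(t*v + t) = sqrt(t + t*v))
sqrt(113100 + C(R, 592)) = sqrt(113100 + sqrt(-244*(1 + 592))) = sqrt(113100 + sqrt(-244*593)) = sqrt(113100 + sqrt(-144692)) = sqrt(113100 + 2*I*sqrt(36173))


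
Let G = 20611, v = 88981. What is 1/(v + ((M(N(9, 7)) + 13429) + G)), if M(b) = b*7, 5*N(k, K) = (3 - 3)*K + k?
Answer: 5/615168 ≈ 8.1279e-6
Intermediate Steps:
N(k, K) = k/5 (N(k, K) = ((3 - 3)*K + k)/5 = (0*K + k)/5 = (0 + k)/5 = k/5)
M(b) = 7*b
1/(v + ((M(N(9, 7)) + 13429) + G)) = 1/(88981 + ((7*((⅕)*9) + 13429) + 20611)) = 1/(88981 + ((7*(9/5) + 13429) + 20611)) = 1/(88981 + ((63/5 + 13429) + 20611)) = 1/(88981 + (67208/5 + 20611)) = 1/(88981 + 170263/5) = 1/(615168/5) = 5/615168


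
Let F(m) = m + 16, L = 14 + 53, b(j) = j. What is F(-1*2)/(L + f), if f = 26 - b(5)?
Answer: 7/44 ≈ 0.15909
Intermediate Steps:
f = 21 (f = 26 - 1*5 = 26 - 5 = 21)
L = 67
F(m) = 16 + m
F(-1*2)/(L + f) = (16 - 1*2)/(67 + 21) = (16 - 2)/88 = (1/88)*14 = 7/44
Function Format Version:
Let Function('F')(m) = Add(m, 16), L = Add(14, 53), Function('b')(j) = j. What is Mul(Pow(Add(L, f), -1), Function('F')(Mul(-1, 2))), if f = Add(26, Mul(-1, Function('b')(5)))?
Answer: Rational(7, 44) ≈ 0.15909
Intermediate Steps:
f = 21 (f = Add(26, Mul(-1, 5)) = Add(26, -5) = 21)
L = 67
Function('F')(m) = Add(16, m)
Mul(Pow(Add(L, f), -1), Function('F')(Mul(-1, 2))) = Mul(Pow(Add(67, 21), -1), Add(16, Mul(-1, 2))) = Mul(Pow(88, -1), Add(16, -2)) = Mul(Rational(1, 88), 14) = Rational(7, 44)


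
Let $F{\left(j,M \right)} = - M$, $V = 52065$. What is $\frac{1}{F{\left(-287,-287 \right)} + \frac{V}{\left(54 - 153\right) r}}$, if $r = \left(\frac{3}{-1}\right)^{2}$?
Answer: $\frac{99}{22628} \approx 0.0043751$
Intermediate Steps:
$r = 9$ ($r = \left(3 \left(-1\right)\right)^{2} = \left(-3\right)^{2} = 9$)
$\frac{1}{F{\left(-287,-287 \right)} + \frac{V}{\left(54 - 153\right) r}} = \frac{1}{\left(-1\right) \left(-287\right) + \frac{52065}{\left(54 - 153\right) 9}} = \frac{1}{287 + \frac{52065}{\left(-99\right) 9}} = \frac{1}{287 + \frac{52065}{-891}} = \frac{1}{287 + 52065 \left(- \frac{1}{891}\right)} = \frac{1}{287 - \frac{5785}{99}} = \frac{1}{\frac{22628}{99}} = \frac{99}{22628}$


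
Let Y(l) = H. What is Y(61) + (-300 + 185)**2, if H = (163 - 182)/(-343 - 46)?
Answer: 5144544/389 ≈ 13225.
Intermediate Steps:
H = 19/389 (H = -19/(-389) = -19*(-1/389) = 19/389 ≈ 0.048843)
Y(l) = 19/389
Y(61) + (-300 + 185)**2 = 19/389 + (-300 + 185)**2 = 19/389 + (-115)**2 = 19/389 + 13225 = 5144544/389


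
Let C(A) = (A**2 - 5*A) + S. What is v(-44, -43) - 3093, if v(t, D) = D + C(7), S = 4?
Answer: -3118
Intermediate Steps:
C(A) = 4 + A**2 - 5*A (C(A) = (A**2 - 5*A) + 4 = 4 + A**2 - 5*A)
v(t, D) = 18 + D (v(t, D) = D + (4 + 7**2 - 5*7) = D + (4 + 49 - 35) = D + 18 = 18 + D)
v(-44, -43) - 3093 = (18 - 43) - 3093 = -25 - 3093 = -3118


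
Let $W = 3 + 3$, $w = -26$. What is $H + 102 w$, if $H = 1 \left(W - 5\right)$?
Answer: $-2651$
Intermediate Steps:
$W = 6$
$H = 1$ ($H = 1 \left(6 - 5\right) = 1 \cdot 1 = 1$)
$H + 102 w = 1 + 102 \left(-26\right) = 1 - 2652 = -2651$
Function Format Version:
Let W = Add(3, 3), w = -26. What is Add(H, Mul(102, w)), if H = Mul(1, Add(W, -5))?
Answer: -2651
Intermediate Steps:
W = 6
H = 1 (H = Mul(1, Add(6, -5)) = Mul(1, 1) = 1)
Add(H, Mul(102, w)) = Add(1, Mul(102, -26)) = Add(1, -2652) = -2651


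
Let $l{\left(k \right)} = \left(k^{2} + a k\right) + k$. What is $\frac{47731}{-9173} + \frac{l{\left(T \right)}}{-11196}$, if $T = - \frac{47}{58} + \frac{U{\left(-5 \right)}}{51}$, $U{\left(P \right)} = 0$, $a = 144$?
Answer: $- \frac{1794103523911}{345485854512} \approx -5.193$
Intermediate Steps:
$T = - \frac{47}{58}$ ($T = - \frac{47}{58} + \frac{0}{51} = \left(-47\right) \frac{1}{58} + 0 \cdot \frac{1}{51} = - \frac{47}{58} + 0 = - \frac{47}{58} \approx -0.81034$)
$l{\left(k \right)} = k^{2} + 145 k$ ($l{\left(k \right)} = \left(k^{2} + 144 k\right) + k = k^{2} + 145 k$)
$\frac{47731}{-9173} + \frac{l{\left(T \right)}}{-11196} = \frac{47731}{-9173} + \frac{\left(- \frac{47}{58}\right) \left(145 - \frac{47}{58}\right)}{-11196} = 47731 \left(- \frac{1}{9173}\right) + \left(- \frac{47}{58}\right) \frac{8363}{58} \left(- \frac{1}{11196}\right) = - \frac{47731}{9173} - - \frac{393061}{37663344} = - \frac{47731}{9173} + \frac{393061}{37663344} = - \frac{1794103523911}{345485854512}$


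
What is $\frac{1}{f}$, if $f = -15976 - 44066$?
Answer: $- \frac{1}{60042} \approx -1.6655 \cdot 10^{-5}$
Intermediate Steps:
$f = -60042$
$\frac{1}{f} = \frac{1}{-60042} = - \frac{1}{60042}$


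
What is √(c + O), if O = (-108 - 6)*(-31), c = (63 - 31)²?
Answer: √4558 ≈ 67.513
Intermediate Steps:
c = 1024 (c = 32² = 1024)
O = 3534 (O = -114*(-31) = 3534)
√(c + O) = √(1024 + 3534) = √4558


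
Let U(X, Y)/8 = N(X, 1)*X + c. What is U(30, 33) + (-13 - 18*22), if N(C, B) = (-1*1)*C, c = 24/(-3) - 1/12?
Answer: -23021/3 ≈ -7673.7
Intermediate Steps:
c = -97/12 (c = 24*(-⅓) - 1*1/12 = -8 - 1/12 = -97/12 ≈ -8.0833)
N(C, B) = -C
U(X, Y) = -194/3 - 8*X² (U(X, Y) = 8*((-X)*X - 97/12) = 8*(-X² - 97/12) = 8*(-97/12 - X²) = -194/3 - 8*X²)
U(30, 33) + (-13 - 18*22) = (-194/3 - 8*30²) + (-13 - 18*22) = (-194/3 - 8*900) + (-13 - 396) = (-194/3 - 7200) - 409 = -21794/3 - 409 = -23021/3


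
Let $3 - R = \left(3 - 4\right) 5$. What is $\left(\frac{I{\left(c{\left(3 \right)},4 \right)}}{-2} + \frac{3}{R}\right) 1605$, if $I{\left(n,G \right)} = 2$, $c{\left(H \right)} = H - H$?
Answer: $- \frac{8025}{8} \approx -1003.1$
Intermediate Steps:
$c{\left(H \right)} = 0$
$R = 8$ ($R = 3 - \left(3 - 4\right) 5 = 3 - \left(-1\right) 5 = 3 - -5 = 3 + 5 = 8$)
$\left(\frac{I{\left(c{\left(3 \right)},4 \right)}}{-2} + \frac{3}{R}\right) 1605 = \left(\frac{2}{-2} + \frac{3}{8}\right) 1605 = \left(2 \left(- \frac{1}{2}\right) + 3 \cdot \frac{1}{8}\right) 1605 = \left(-1 + \frac{3}{8}\right) 1605 = \left(- \frac{5}{8}\right) 1605 = - \frac{8025}{8}$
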